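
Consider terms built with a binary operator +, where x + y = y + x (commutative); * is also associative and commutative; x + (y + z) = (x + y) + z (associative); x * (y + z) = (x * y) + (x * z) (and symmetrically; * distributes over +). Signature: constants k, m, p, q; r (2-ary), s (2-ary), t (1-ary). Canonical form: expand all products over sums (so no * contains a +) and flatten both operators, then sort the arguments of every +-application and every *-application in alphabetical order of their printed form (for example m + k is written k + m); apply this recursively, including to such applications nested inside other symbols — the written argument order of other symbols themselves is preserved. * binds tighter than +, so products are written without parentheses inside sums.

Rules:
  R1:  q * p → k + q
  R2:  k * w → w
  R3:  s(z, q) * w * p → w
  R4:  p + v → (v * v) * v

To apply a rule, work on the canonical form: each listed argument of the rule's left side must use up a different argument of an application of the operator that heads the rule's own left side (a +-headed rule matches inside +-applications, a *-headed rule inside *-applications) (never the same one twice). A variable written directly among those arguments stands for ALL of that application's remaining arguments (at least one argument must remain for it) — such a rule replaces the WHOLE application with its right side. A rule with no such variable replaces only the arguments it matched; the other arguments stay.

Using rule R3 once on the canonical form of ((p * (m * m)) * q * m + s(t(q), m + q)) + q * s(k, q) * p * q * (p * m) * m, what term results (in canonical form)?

Answer: m * m * m * p * q + m * m * p * q * q + s(t(q), m + q)

Derivation:
Canonical form:  m * m * m * p * q + m * m * p * p * q * q * s(k, q) + s(t(q), m + q)
Match R3:  consume p, s(k, q);  w := m * m * p * q * q, z := k
The variable takes the whole remainder — replace the entire application.
Giving:  m * m * m * p * q + m * m * p * q * q + s(t(q), m + q)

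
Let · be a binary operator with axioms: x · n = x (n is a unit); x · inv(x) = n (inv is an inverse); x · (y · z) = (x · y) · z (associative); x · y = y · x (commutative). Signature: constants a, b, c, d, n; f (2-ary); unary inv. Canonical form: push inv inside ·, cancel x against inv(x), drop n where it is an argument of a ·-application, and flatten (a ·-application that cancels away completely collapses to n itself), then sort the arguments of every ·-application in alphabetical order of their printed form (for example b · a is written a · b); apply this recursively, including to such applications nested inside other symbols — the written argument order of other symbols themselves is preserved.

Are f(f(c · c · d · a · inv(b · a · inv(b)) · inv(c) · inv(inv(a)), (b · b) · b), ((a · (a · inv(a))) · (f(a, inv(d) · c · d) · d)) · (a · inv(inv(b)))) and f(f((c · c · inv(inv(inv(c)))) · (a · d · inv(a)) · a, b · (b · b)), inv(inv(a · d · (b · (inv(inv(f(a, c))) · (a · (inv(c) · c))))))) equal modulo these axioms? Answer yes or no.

Answer: yes — both canonical forms are f(f(a · c · d, b · b · b), a · a · b · d · f(a, c))

Derivation:
Left:  f(f(c · c · d · a · inv(b · a · inv(b)) · inv(c) · inv(inv(a)), (b · b) · b), ((a · (a · inv(a))) · (f(a, inv(d) · c · d) · d)) · (a · inv(inv(b))))
  Work inside:  ((a · (a · inv(a))) · (f(a, inv(d) · c · d) · d)) · (a · inv(inv(b)))
  Push inv inside:  distribute inv over · and collapse double inv
  Combine occurrences:  a · a · f(a, c) · d · b
  Order the arguments:  a · a · b · d · f(a, c)
  Rebuild:  f(f(a · c · d, b · b · b), a · a · b · d · f(a, c))
Right:  f(f((c · c · inv(inv(inv(c)))) · (a · d · inv(a)) · a, b · (b · b)), inv(inv(a · d · (b · (inv(inv(f(a, c))) · (a · (inv(c) · c)))))))
  Focus inside:  a · d · (b · (inv(inv(f(a, c))) · (a · (inv(c) · c))))
  Push inv inside:  distribute inv over · and collapse double inv
  Inverses cancel:  c cancels
  Collect:  a · a · d · b · f(a, c)
  Sort:  a · a · b · d · f(a, c)
  Rebuild:  f(f(a · c · d, b · b · b), a · a · b · d · f(a, c))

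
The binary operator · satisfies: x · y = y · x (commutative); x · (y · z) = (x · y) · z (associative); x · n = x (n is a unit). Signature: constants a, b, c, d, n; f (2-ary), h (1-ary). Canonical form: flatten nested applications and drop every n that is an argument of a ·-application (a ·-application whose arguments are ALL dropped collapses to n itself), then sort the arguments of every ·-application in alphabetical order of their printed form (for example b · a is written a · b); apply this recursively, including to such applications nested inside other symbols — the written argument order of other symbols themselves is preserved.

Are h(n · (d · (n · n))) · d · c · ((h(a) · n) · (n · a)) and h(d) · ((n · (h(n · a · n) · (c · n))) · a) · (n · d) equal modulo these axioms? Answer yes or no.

Left:  h(n · (d · (n · n))) · d · c · ((h(a) · n) · (n · a))
  Merge nested applications:  h(n · (d · (n · n))) · d · c · h(a) · n · n · a
  Inside:  h(n · (d · (n · n)))  →  h(d)
  Drop the unit:  drop n (×2)
  Sort arguments:  a · c · d · h(a) · h(d)
Right:  h(d) · ((n · (h(n · a · n) · (c · n))) · a) · (n · d)
  Flatten:  h(d) · n · h(n · a · n) · c · n · a · n · d
  Simplify inside:  h(n · a · n)  →  h(a)
  Unit:  drop n (×3)
  Sort arguments:  a · c · d · h(a) · h(d)

Answer: yes — both canonical forms are a · c · d · h(a) · h(d)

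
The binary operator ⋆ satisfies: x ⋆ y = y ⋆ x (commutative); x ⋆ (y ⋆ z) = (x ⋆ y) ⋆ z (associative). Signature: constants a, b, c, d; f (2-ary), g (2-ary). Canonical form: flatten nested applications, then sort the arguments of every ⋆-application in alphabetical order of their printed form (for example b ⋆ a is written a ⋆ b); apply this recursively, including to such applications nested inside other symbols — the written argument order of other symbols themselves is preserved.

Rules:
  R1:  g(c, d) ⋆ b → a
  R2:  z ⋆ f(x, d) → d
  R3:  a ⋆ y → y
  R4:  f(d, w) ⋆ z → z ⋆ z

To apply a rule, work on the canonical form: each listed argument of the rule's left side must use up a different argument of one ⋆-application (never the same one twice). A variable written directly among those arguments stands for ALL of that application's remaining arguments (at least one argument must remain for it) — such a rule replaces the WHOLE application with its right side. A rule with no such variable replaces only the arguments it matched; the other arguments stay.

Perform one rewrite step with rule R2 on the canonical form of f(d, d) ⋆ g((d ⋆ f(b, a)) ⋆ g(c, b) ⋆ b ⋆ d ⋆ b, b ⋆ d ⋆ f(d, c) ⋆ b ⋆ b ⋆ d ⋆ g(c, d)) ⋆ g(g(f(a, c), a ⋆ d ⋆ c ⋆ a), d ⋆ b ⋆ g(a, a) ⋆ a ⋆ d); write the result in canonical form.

Canonical form:  f(d, d) ⋆ g(b ⋆ b ⋆ d ⋆ d ⋆ f(b, a) ⋆ g(c, b), b ⋆ b ⋆ b ⋆ d ⋆ d ⋆ f(d, c) ⋆ g(c, d)) ⋆ g(g(f(a, c), a ⋆ a ⋆ c ⋆ d), a ⋆ b ⋆ d ⋆ d ⋆ g(a, a))
Apply R2:  consuming f(d, d);  x := d, z := g(b ⋆ b ⋆ d ⋆ d ⋆ f(b, a) ⋆ g(c, b), b ⋆ b ⋆ b ⋆ d ⋆ d ⋆ f(d, c) ⋆ g(c, d)) ⋆ g(g(f(a, c), a ⋆ a ⋆ c ⋆ d), a ⋆ b ⋆ d ⋆ d ⋆ g(a, a))
Every leftover argument binds to the variable; the entire application is replaced.
Result:  d

Answer: d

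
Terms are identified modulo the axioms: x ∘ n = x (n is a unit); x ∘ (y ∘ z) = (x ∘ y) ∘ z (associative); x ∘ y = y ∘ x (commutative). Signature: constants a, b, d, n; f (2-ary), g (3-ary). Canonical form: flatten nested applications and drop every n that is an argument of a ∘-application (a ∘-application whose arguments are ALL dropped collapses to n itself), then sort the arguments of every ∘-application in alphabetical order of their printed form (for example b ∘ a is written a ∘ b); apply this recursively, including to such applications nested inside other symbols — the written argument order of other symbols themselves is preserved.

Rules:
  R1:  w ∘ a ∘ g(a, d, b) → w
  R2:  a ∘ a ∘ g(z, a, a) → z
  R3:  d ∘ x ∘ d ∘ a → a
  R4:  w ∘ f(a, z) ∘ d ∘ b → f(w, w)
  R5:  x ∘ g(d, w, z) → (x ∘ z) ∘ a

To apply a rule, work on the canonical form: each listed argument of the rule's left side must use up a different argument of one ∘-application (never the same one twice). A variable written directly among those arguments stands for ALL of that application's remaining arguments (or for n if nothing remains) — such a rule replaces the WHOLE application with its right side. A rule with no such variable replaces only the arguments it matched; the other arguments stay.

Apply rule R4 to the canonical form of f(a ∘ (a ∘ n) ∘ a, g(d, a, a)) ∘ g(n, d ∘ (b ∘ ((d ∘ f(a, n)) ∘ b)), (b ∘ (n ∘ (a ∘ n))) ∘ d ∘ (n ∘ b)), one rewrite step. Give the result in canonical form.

Answer: f(a ∘ a ∘ a, g(d, a, a)) ∘ g(n, f(b ∘ d, b ∘ d), a ∘ b ∘ b ∘ d)

Derivation:
Canonical form:  f(a ∘ a ∘ a, g(d, a, a)) ∘ g(n, b ∘ b ∘ d ∘ d ∘ f(a, n), a ∘ b ∘ b ∘ d)
Apply R4:  consuming b, d, f(a, n);  w := b ∘ d, z := n
Every leftover argument binds to the variable; the entire application is replaced.
Result:  f(a ∘ a ∘ a, g(d, a, a)) ∘ g(n, f(b ∘ d, b ∘ d), a ∘ b ∘ b ∘ d)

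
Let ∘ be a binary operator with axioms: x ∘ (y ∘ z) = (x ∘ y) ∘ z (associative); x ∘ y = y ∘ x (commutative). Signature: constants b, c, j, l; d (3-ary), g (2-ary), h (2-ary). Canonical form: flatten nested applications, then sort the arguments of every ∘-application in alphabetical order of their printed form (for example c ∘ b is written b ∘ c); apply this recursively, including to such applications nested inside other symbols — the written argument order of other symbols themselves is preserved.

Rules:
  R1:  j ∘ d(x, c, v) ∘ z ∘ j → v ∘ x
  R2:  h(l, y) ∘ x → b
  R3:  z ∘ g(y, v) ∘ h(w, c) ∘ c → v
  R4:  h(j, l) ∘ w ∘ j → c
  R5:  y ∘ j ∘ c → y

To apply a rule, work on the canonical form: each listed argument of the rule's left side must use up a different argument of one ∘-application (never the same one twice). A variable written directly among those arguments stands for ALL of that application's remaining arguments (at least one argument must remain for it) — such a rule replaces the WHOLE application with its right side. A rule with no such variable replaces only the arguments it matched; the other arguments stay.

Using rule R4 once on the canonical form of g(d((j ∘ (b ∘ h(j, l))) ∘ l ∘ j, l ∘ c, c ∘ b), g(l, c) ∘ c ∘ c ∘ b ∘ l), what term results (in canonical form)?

Answer: g(d(c, c ∘ l, b ∘ c), b ∘ c ∘ c ∘ g(l, c) ∘ l)

Derivation:
Canonical form:  g(d(b ∘ h(j, l) ∘ j ∘ j ∘ l, c ∘ l, b ∘ c), b ∘ c ∘ c ∘ g(l, c) ∘ l)
Apply R4:  consuming h(j, l), j;  w := b ∘ j ∘ l
The extension variable absorbs all remaining arguments, so the whole application is rewritten.
Giving:  g(d(c, c ∘ l, b ∘ c), b ∘ c ∘ c ∘ g(l, c) ∘ l)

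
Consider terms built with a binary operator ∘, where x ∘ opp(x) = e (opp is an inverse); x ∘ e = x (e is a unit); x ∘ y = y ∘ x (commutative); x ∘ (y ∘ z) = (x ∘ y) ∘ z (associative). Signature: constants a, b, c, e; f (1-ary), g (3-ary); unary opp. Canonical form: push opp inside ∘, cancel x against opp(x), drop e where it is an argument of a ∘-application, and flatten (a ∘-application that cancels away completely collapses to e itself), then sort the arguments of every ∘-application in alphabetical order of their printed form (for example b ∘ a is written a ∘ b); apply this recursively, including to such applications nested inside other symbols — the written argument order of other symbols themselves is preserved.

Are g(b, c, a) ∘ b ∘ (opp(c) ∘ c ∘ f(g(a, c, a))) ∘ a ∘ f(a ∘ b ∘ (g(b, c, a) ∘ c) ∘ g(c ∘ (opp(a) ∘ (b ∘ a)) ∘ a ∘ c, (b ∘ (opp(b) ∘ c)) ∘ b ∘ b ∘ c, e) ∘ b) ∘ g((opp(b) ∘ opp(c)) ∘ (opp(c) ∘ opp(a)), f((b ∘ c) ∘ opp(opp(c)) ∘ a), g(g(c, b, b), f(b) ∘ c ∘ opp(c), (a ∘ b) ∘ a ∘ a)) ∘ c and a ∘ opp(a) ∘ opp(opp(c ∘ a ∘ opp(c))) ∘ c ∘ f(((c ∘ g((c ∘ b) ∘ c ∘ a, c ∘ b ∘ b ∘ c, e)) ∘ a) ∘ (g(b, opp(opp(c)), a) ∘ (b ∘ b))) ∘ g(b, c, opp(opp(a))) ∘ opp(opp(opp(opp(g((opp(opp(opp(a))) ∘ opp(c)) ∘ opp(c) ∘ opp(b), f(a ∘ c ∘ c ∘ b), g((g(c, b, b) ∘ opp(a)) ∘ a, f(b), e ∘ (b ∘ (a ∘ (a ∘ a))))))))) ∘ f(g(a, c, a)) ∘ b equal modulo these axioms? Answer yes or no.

Left:  g(b, c, a) ∘ b ∘ (opp(c) ∘ c ∘ f(g(a, c, a))) ∘ a ∘ f(a ∘ b ∘ (g(b, c, a) ∘ c) ∘ g(c ∘ (opp(a) ∘ (b ∘ a)) ∘ a ∘ c, (b ∘ (opp(b) ∘ c)) ∘ b ∘ b ∘ c, e) ∘ b) ∘ g((opp(b) ∘ opp(c)) ∘ (opp(c) ∘ opp(a)), f((b ∘ c) ∘ opp(opp(c)) ∘ a), g(g(c, b, b), f(b) ∘ c ∘ opp(c), (a ∘ b) ∘ a ∘ a)) ∘ c
  Push opp inside:  distribute opp over ∘ and collapse double opp
  Collect terms:  g(b, c, a) ∘ b ∘ c ∘ f(g(a, c, a)) ∘ a ∘ f(a ∘ b ∘ b ∘ c ∘ g(a ∘ b ∘ c ∘ c, b ∘ b ∘ c ∘ c, e) ∘ g(b, c, a)) ∘ g(opp(a) ∘ opp(b) ∘ opp(c) ∘ opp(c), f(a ∘ b ∘ c ∘ c), g(g(c, b, b), f(b), a ∘ a ∘ a ∘ b))
  Sort:  a ∘ b ∘ c ∘ f(a ∘ b ∘ b ∘ c ∘ g(a ∘ b ∘ c ∘ c, b ∘ b ∘ c ∘ c, e) ∘ g(b, c, a)) ∘ f(g(a, c, a)) ∘ g(b, c, a) ∘ g(opp(a) ∘ opp(b) ∘ opp(c) ∘ opp(c), f(a ∘ b ∘ c ∘ c), g(g(c, b, b), f(b), a ∘ a ∘ a ∘ b))
Right:  a ∘ opp(a) ∘ opp(opp(c ∘ a ∘ opp(c))) ∘ c ∘ f(((c ∘ g((c ∘ b) ∘ c ∘ a, c ∘ b ∘ b ∘ c, e)) ∘ a) ∘ (g(b, opp(opp(c)), a) ∘ (b ∘ b))) ∘ g(b, c, opp(opp(a))) ∘ opp(opp(opp(opp(g((opp(opp(opp(a))) ∘ opp(c)) ∘ opp(c) ∘ opp(b), f(a ∘ c ∘ c ∘ b), g((g(c, b, b) ∘ opp(a)) ∘ a, f(b), e ∘ (b ∘ (a ∘ (a ∘ a))))))))) ∘ f(g(a, c, a)) ∘ b
  Push opp inside:  distribute opp over ∘ and collapse double opp
  Collect:  a ∘ c ∘ f(a ∘ b ∘ b ∘ c ∘ g(a ∘ b ∘ c ∘ c, b ∘ b ∘ c ∘ c, e) ∘ g(b, c, a)) ∘ g(b, c, a) ∘ g(opp(a) ∘ opp(b) ∘ opp(c) ∘ opp(c), f(a ∘ b ∘ c ∘ c), g(g(c, b, b), f(b), a ∘ a ∘ a ∘ b)) ∘ f(g(a, c, a)) ∘ b
  Sort:  a ∘ b ∘ c ∘ f(a ∘ b ∘ b ∘ c ∘ g(a ∘ b ∘ c ∘ c, b ∘ b ∘ c ∘ c, e) ∘ g(b, c, a)) ∘ f(g(a, c, a)) ∘ g(b, c, a) ∘ g(opp(a) ∘ opp(b) ∘ opp(c) ∘ opp(c), f(a ∘ b ∘ c ∘ c), g(g(c, b, b), f(b), a ∘ a ∘ a ∘ b))

Answer: yes — both canonical forms are a ∘ b ∘ c ∘ f(a ∘ b ∘ b ∘ c ∘ g(a ∘ b ∘ c ∘ c, b ∘ b ∘ c ∘ c, e) ∘ g(b, c, a)) ∘ f(g(a, c, a)) ∘ g(b, c, a) ∘ g(opp(a) ∘ opp(b) ∘ opp(c) ∘ opp(c), f(a ∘ b ∘ c ∘ c), g(g(c, b, b), f(b), a ∘ a ∘ a ∘ b))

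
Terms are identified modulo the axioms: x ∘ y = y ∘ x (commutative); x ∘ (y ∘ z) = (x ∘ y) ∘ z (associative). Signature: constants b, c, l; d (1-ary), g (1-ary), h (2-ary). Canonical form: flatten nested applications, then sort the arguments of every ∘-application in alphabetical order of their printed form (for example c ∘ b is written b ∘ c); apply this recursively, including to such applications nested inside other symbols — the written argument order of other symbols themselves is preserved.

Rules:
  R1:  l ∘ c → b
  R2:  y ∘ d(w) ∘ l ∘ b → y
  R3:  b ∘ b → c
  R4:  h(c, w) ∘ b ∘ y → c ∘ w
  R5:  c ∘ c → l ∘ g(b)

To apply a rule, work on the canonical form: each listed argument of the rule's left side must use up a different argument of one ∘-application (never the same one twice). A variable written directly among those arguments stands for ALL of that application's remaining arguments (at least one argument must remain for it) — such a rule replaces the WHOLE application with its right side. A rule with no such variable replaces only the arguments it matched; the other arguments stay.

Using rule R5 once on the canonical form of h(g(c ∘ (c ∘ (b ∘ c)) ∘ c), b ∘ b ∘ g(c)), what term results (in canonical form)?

Answer: h(g(b ∘ c ∘ c ∘ g(b) ∘ l), b ∘ b ∘ g(c))

Derivation:
Canonical form:  h(g(b ∘ c ∘ c ∘ c ∘ c), b ∘ b ∘ g(c))
Apply R5:  consuming c, c
New term:  h(g(b ∘ c ∘ c ∘ g(b) ∘ l), b ∘ b ∘ g(c))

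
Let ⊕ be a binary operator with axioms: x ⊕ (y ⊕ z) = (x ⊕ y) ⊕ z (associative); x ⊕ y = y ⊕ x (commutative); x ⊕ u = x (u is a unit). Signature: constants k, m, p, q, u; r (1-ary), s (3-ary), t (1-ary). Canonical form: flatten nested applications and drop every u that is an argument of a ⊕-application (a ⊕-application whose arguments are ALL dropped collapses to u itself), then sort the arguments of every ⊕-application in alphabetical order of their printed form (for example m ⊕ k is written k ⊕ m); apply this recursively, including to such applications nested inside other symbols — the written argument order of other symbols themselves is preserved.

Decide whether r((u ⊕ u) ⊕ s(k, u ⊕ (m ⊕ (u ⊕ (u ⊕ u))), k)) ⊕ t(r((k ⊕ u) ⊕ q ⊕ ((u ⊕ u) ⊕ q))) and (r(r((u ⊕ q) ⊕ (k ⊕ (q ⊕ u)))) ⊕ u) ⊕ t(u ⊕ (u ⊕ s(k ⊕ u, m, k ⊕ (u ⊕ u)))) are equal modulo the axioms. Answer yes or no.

Left:  r((u ⊕ u) ⊕ s(k, u ⊕ (m ⊕ (u ⊕ (u ⊕ u))), k)) ⊕ t(r((k ⊕ u) ⊕ q ⊕ ((u ⊕ u) ⊕ q)))
  Inside:  r((u ⊕ u) ⊕ s(k, u ⊕ (m ⊕ (u ⊕ (u ⊕ u))), k))  →  r(s(k, m, k))
  Canonicalize subterm:  t(r((k ⊕ u) ⊕ q ⊕ ((u ⊕ u) ⊕ q)))  →  t(r(k ⊕ q ⊕ q))
  Sort:  r(s(k, m, k)) ⊕ t(r(k ⊕ q ⊕ q))
Right:  (r(r((u ⊕ q) ⊕ (k ⊕ (q ⊕ u)))) ⊕ u) ⊕ t(u ⊕ (u ⊕ s(k ⊕ u, m, k ⊕ (u ⊕ u))))
  Flatten:  r(r((u ⊕ q) ⊕ (k ⊕ (q ⊕ u)))) ⊕ u ⊕ t(u ⊕ (u ⊕ s(k ⊕ u, m, k ⊕ (u ⊕ u))))
  Inside:  r(r((u ⊕ q) ⊕ (k ⊕ (q ⊕ u))))  →  r(r(k ⊕ q ⊕ q))
  Inside:  t(u ⊕ (u ⊕ s(k ⊕ u, m, k ⊕ (u ⊕ u))))  →  t(s(k, m, k))
  Units out:  drop u
  Sort arguments:  r(r(k ⊕ q ⊕ q)) ⊕ t(s(k, m, k))

Answer: no — r(s(k, m, k)) ⊕ t(r(k ⊕ q ⊕ q)) vs r(r(k ⊕ q ⊕ q)) ⊕ t(s(k, m, k))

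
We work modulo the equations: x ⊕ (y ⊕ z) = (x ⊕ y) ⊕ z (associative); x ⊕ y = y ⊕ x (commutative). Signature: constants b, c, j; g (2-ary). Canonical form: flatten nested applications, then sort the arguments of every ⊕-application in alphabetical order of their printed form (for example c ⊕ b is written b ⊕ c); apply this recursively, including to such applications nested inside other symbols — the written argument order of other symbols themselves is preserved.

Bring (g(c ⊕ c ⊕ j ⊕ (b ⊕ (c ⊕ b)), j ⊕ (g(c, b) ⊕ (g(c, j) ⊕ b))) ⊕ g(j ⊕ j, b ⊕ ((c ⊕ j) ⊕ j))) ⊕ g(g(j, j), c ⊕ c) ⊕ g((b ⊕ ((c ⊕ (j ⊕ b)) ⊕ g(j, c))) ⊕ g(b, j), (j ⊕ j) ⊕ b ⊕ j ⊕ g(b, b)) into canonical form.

Answer: g(b ⊕ b ⊕ c ⊕ c ⊕ c ⊕ j, b ⊕ g(c, b) ⊕ g(c, j) ⊕ j) ⊕ g(b ⊕ b ⊕ c ⊕ g(b, j) ⊕ g(j, c) ⊕ j, b ⊕ g(b, b) ⊕ j ⊕ j ⊕ j) ⊕ g(g(j, j), c ⊕ c) ⊕ g(j ⊕ j, b ⊕ c ⊕ j ⊕ j)

Derivation:
Flatten:  g(c ⊕ c ⊕ j ⊕ (b ⊕ (c ⊕ b)), j ⊕ (g(c, b) ⊕ (g(c, j) ⊕ b))) ⊕ g(j ⊕ j, b ⊕ ((c ⊕ j) ⊕ j)) ⊕ g(g(j, j), c ⊕ c) ⊕ g((b ⊕ ((c ⊕ (j ⊕ b)) ⊕ g(j, c))) ⊕ g(b, j), (j ⊕ j) ⊕ b ⊕ j ⊕ g(b, b))
Inside:  g(c ⊕ c ⊕ j ⊕ (b ⊕ (c ⊕ b)), j ⊕ (g(c, b) ⊕ (g(c, j) ⊕ b)))  →  g(b ⊕ b ⊕ c ⊕ c ⊕ c ⊕ j, b ⊕ g(c, b) ⊕ g(c, j) ⊕ j)
Inside:  g(j ⊕ j, b ⊕ ((c ⊕ j) ⊕ j))  →  g(j ⊕ j, b ⊕ c ⊕ j ⊕ j)
Canonicalize subterm:  g((b ⊕ ((c ⊕ (j ⊕ b)) ⊕ g(j, c))) ⊕ g(b, j), (j ⊕ j) ⊕ b ⊕ j ⊕ g(b, b))  →  g(b ⊕ b ⊕ c ⊕ g(b, j) ⊕ g(j, c) ⊕ j, b ⊕ g(b, b) ⊕ j ⊕ j ⊕ j)
Order the arguments:  g(b ⊕ b ⊕ c ⊕ c ⊕ c ⊕ j, b ⊕ g(c, b) ⊕ g(c, j) ⊕ j) ⊕ g(b ⊕ b ⊕ c ⊕ g(b, j) ⊕ g(j, c) ⊕ j, b ⊕ g(b, b) ⊕ j ⊕ j ⊕ j) ⊕ g(g(j, j), c ⊕ c) ⊕ g(j ⊕ j, b ⊕ c ⊕ j ⊕ j)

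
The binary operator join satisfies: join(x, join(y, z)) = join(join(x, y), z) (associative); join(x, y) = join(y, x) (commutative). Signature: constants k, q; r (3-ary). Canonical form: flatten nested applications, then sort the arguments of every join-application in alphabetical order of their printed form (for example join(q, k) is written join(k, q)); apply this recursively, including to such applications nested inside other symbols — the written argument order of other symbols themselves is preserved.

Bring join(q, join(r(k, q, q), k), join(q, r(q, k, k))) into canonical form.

Flatten:  join(q, r(k, q, q), k, q, r(q, k, k))
Sort:  join(k, q, q, r(k, q, q), r(q, k, k))

Answer: join(k, q, q, r(k, q, q), r(q, k, k))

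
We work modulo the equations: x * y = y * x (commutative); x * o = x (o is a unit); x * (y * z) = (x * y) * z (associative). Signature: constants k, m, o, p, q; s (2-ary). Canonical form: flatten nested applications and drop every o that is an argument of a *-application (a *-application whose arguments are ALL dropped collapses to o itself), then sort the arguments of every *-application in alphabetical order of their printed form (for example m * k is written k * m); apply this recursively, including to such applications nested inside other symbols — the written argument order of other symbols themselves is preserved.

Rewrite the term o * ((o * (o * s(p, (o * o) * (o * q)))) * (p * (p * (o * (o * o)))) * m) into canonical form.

Flatten:  o * o * o * s(p, (o * o) * (o * q)) * p * p * o * o * o * m
Simplify inside:  s(p, (o * o) * (o * q))  →  s(p, q)
Units out:  drop o (×6)
Sort:  m * p * p * s(p, q)

Answer: m * p * p * s(p, q)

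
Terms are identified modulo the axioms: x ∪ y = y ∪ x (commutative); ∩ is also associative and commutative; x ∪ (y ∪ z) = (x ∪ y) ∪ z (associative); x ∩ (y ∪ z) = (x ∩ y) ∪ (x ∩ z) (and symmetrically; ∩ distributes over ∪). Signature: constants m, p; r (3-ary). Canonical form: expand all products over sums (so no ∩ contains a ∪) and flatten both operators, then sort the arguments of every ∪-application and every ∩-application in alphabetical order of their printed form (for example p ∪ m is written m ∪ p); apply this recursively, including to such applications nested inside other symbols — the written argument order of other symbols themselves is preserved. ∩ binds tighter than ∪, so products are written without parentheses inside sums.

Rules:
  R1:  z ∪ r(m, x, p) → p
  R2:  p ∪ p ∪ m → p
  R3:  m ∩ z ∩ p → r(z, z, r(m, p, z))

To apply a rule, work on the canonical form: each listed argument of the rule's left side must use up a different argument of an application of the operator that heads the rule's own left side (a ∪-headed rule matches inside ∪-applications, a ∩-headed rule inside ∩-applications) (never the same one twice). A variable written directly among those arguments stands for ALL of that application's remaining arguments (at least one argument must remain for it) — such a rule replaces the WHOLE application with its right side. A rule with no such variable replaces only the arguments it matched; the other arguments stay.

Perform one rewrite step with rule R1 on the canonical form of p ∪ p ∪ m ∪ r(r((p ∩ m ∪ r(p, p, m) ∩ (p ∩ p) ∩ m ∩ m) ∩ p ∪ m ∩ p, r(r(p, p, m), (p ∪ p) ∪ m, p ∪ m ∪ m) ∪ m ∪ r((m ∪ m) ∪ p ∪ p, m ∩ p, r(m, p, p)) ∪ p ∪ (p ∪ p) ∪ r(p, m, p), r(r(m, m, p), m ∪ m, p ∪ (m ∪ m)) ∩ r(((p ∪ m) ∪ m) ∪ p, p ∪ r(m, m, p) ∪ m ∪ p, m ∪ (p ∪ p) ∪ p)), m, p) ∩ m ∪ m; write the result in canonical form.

Canonical form:  m ∪ m ∪ m ∩ r(r(m ∩ m ∩ p ∩ p ∩ p ∩ r(p, p, m) ∪ m ∩ p ∪ m ∩ p ∩ p, m ∪ p ∪ p ∪ p ∪ r(m ∪ m ∪ p ∪ p, m ∩ p, r(m, p, p)) ∪ r(p, m, p) ∪ r(r(p, p, m), m ∪ p ∪ p, m ∪ m ∪ p), r(m ∪ m ∪ p ∪ p, m ∪ p ∪ p ∪ r(m, m, p), m ∪ p ∪ p ∪ p) ∩ r(r(m, m, p), m ∪ m, m ∪ m ∪ p)), m, p) ∪ p ∪ p
Match R1:  consume r(m, m, p);  x := m, z := m ∪ p ∪ p
Every leftover argument binds to the variable; the entire application is replaced.
New term:  m ∪ m ∪ m ∩ r(r(m ∩ m ∩ p ∩ p ∩ p ∩ r(p, p, m) ∪ m ∩ p ∪ m ∩ p ∩ p, m ∪ p ∪ p ∪ p ∪ r(m ∪ m ∪ p ∪ p, m ∩ p, r(m, p, p)) ∪ r(p, m, p) ∪ r(r(p, p, m), m ∪ p ∪ p, m ∪ m ∪ p), r(m ∪ m ∪ p ∪ p, p, m ∪ p ∪ p ∪ p) ∩ r(r(m, m, p), m ∪ m, m ∪ m ∪ p)), m, p) ∪ p ∪ p

Answer: m ∪ m ∪ m ∩ r(r(m ∩ m ∩ p ∩ p ∩ p ∩ r(p, p, m) ∪ m ∩ p ∪ m ∩ p ∩ p, m ∪ p ∪ p ∪ p ∪ r(m ∪ m ∪ p ∪ p, m ∩ p, r(m, p, p)) ∪ r(p, m, p) ∪ r(r(p, p, m), m ∪ p ∪ p, m ∪ m ∪ p), r(m ∪ m ∪ p ∪ p, p, m ∪ p ∪ p ∪ p) ∩ r(r(m, m, p), m ∪ m, m ∪ m ∪ p)), m, p) ∪ p ∪ p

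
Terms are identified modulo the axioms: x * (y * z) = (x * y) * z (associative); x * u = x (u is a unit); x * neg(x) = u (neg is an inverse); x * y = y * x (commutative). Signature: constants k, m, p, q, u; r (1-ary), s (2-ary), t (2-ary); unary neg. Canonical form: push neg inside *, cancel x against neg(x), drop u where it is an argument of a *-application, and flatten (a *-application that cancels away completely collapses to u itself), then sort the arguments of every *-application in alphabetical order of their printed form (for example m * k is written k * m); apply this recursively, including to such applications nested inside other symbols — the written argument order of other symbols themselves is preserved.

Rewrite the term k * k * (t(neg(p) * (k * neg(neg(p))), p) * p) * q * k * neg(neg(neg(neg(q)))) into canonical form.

Push neg inside:  distribute neg over * and collapse double neg
Collect:  k * k * k * t(k, p) * p * q * q
Sort arguments:  k * k * k * p * q * q * t(k, p)

Answer: k * k * k * p * q * q * t(k, p)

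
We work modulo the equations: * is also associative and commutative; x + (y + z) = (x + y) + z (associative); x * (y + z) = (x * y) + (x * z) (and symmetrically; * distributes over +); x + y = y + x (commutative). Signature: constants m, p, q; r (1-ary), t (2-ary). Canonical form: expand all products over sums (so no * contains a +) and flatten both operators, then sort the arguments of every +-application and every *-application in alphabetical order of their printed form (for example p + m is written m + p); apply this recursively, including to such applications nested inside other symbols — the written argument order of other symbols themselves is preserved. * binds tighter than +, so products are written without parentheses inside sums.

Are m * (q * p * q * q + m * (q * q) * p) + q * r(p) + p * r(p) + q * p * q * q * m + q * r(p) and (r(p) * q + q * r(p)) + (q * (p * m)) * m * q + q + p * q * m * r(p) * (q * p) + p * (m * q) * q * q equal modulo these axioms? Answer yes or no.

Left:  m * (q * p * q * q + m * (q * q) * p) + q * r(p) + p * r(p) + q * p * q * q * m + q * r(p)
  Expand products over sums:  m * p * q * q * q + m * m * p * q * q + q * r(p) + p * r(p) + m * p * q * q * q + q * r(p)
  Sort:  m * m * p * q * q + m * p * q * q * q + m * p * q * q * q + p * r(p) + q * r(p) + q * r(p)
Right:  (r(p) * q + q * r(p)) + (q * (p * m)) * m * q + q + p * q * m * r(p) * (q * p) + p * (m * q) * q * q
  Un-nest:  q * r(p) + q * r(p) + m * m * p * q * q + q + m * p * p * q * q * r(p) + m * p * q * q * q
  Sort arguments:  m * m * p * q * q + m * p * p * q * q * r(p) + m * p * q * q * q + q + q * r(p) + q * r(p)

Answer: no — m * m * p * q * q + m * p * q * q * q + m * p * q * q * q + p * r(p) + q * r(p) + q * r(p) vs m * m * p * q * q + m * p * p * q * q * r(p) + m * p * q * q * q + q + q * r(p) + q * r(p)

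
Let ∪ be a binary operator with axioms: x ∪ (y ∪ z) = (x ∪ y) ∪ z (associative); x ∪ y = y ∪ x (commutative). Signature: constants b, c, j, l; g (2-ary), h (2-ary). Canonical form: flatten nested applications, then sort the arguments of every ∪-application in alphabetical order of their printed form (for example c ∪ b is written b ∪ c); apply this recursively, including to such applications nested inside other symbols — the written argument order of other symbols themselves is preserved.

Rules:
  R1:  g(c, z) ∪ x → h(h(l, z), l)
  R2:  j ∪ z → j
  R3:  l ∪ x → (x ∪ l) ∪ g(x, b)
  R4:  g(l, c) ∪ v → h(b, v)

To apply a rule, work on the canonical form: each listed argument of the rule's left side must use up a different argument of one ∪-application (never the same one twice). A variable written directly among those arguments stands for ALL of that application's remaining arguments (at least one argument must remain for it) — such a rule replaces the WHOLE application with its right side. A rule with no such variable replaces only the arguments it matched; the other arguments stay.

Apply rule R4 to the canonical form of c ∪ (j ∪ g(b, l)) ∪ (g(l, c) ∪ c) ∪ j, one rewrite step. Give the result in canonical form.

Canonical form:  c ∪ c ∪ g(b, l) ∪ g(l, c) ∪ j ∪ j
Apply R4:  consuming g(l, c);  v := c ∪ c ∪ g(b, l) ∪ j ∪ j
Every leftover argument binds to the variable; the entire application is replaced.
Giving:  h(b, c ∪ c ∪ g(b, l) ∪ j ∪ j)

Answer: h(b, c ∪ c ∪ g(b, l) ∪ j ∪ j)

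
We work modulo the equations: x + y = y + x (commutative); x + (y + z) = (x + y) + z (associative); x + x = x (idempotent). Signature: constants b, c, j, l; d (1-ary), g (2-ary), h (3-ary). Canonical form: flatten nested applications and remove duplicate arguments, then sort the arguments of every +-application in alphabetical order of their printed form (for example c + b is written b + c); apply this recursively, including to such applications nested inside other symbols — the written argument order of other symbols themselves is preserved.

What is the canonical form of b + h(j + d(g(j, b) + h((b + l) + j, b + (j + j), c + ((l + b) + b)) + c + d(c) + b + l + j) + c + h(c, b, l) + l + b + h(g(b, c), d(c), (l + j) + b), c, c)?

Answer: b + h(b + c + d(b + c + d(c) + g(j, b) + h(b + j + l, b + j, b + c + l) + j + l) + h(c, b, l) + h(g(b, c), d(c), b + j + l) + j + l, c, c)

Derivation:
Simplify inside:  h(j + d(g(j, b) + h((b + l) + j, b + (j + j), c + ((l + b) + b)) + c + d(c) + b + l + j) + c + h(c, b, l) + l + b + h(g(b, c), d(c), (l + j) + b), c, c)  →  h(b + c + d(b + c + d(c) + g(j, b) + h(b + j + l, b + j, b + c + l) + j + l) + h(c, b, l) + h(g(b, c), d(c), b + j + l) + j + l, c, c)
Sort arguments:  b + h(b + c + d(b + c + d(c) + g(j, b) + h(b + j + l, b + j, b + c + l) + j + l) + h(c, b, l) + h(g(b, c), d(c), b + j + l) + j + l, c, c)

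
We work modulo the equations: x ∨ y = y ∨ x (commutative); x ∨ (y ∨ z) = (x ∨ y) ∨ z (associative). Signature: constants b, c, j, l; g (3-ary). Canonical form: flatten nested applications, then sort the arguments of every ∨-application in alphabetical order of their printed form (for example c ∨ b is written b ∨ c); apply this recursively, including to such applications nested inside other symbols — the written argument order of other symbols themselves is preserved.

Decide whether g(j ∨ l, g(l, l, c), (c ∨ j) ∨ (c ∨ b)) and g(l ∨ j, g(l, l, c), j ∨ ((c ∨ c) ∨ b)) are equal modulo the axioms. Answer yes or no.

Left:  g(j ∨ l, g(l, l, c), (c ∨ j) ∨ (c ∨ b))
  Focus inside:  (c ∨ j) ∨ (c ∨ b)
  Merge nested applications:  c ∨ j ∨ c ∨ b
  Sort:  b ∨ c ∨ c ∨ j
  Put back:  g(j ∨ l, g(l, l, c), b ∨ c ∨ c ∨ j)
Right:  g(l ∨ j, g(l, l, c), j ∨ ((c ∨ c) ∨ b))
  Focus inside:  j ∨ ((c ∨ c) ∨ b)
  Merge nested applications:  j ∨ c ∨ c ∨ b
  Sort arguments:  b ∨ c ∨ c ∨ j
  Put back:  g(j ∨ l, g(l, l, c), b ∨ c ∨ c ∨ j)

Answer: yes — both canonical forms are g(j ∨ l, g(l, l, c), b ∨ c ∨ c ∨ j)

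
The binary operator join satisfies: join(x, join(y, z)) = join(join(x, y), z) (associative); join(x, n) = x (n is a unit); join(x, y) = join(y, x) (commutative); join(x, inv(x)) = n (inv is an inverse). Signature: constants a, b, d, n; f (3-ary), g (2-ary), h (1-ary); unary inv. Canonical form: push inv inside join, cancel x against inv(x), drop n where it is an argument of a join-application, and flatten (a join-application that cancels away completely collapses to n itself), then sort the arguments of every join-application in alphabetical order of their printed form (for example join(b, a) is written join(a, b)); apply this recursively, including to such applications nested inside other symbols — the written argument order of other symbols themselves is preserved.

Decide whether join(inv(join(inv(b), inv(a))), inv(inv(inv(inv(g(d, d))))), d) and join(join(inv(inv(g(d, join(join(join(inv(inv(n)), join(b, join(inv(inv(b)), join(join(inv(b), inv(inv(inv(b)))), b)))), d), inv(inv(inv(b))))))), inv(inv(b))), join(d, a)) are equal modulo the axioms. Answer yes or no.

Answer: yes — both canonical forms are join(a, b, d, g(d, d))

Derivation:
Left:  join(inv(join(inv(b), inv(a))), inv(inv(inv(inv(g(d, d))))), d)
  Push inv inside:  distribute inv over join and collapse double inv
  Combine occurrences:  join(b, a, g(d, d), d)
  Sort:  join(a, b, d, g(d, d))
Right:  join(join(inv(inv(g(d, join(join(join(inv(inv(n)), join(b, join(inv(inv(b)), join(join(inv(b), inv(inv(inv(b)))), b)))), d), inv(inv(inv(b))))))), inv(inv(b))), join(d, a))
  Push inv inside:  distribute inv over join and collapse double inv
  Combine occurrences:  join(g(d, d), b, d, a)
  Sort:  join(a, b, d, g(d, d))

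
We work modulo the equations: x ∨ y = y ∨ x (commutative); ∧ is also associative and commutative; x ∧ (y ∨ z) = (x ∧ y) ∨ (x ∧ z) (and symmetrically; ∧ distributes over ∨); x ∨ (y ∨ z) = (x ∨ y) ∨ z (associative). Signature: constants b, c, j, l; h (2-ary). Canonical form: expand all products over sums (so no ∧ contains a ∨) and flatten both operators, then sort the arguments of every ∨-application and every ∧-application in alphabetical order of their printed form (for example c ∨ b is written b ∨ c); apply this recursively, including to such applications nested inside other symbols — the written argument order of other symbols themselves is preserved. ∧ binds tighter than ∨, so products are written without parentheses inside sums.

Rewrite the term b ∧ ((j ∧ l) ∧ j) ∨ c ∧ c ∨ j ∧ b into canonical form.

Answer: b ∧ j ∨ b ∧ j ∧ j ∧ l ∨ c ∧ c

Derivation:
Merge nested applications:  b ∧ j ∧ j ∧ l ∨ c ∧ c ∨ b ∧ j
Sort arguments:  b ∧ j ∨ b ∧ j ∧ j ∧ l ∨ c ∧ c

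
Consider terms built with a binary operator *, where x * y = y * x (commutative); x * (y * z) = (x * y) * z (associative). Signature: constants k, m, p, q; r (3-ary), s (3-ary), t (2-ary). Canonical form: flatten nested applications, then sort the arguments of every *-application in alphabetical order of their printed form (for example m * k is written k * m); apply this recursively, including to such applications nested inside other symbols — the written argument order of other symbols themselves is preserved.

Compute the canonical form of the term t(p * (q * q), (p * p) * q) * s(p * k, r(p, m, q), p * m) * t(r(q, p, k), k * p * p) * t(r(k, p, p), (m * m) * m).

Answer: s(k * p, r(p, m, q), m * p) * t(p * q * q, p * p * q) * t(r(k, p, p), m * m * m) * t(r(q, p, k), k * p * p)

Derivation:
Inside:  t(p * (q * q), (p * p) * q)  →  t(p * q * q, p * p * q)
Simplify inside:  s(p * k, r(p, m, q), p * m)  →  s(k * p, r(p, m, q), m * p)
Inside:  t(r(k, p, p), (m * m) * m)  →  t(r(k, p, p), m * m * m)
Sort arguments:  s(k * p, r(p, m, q), m * p) * t(p * q * q, p * p * q) * t(r(k, p, p), m * m * m) * t(r(q, p, k), k * p * p)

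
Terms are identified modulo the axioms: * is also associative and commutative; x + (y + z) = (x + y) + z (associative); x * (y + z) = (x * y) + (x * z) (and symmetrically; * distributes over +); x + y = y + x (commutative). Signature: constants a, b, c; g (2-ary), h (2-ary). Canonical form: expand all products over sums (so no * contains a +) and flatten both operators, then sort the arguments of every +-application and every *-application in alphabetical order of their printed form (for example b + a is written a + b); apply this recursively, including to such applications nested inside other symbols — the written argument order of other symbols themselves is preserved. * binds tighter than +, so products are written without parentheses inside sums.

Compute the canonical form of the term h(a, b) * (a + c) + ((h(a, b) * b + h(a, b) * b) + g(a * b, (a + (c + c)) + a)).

Answer: a * h(a, b) + b * h(a, b) + b * h(a, b) + c * h(a, b) + g(a * b, a + a + c + c)

Derivation:
Expand products over sums:  a * h(a, b) + c * h(a, b) + b * h(a, b) + b * h(a, b) + g(a * b, a + a + c + c)
Order the arguments:  a * h(a, b) + b * h(a, b) + b * h(a, b) + c * h(a, b) + g(a * b, a + a + c + c)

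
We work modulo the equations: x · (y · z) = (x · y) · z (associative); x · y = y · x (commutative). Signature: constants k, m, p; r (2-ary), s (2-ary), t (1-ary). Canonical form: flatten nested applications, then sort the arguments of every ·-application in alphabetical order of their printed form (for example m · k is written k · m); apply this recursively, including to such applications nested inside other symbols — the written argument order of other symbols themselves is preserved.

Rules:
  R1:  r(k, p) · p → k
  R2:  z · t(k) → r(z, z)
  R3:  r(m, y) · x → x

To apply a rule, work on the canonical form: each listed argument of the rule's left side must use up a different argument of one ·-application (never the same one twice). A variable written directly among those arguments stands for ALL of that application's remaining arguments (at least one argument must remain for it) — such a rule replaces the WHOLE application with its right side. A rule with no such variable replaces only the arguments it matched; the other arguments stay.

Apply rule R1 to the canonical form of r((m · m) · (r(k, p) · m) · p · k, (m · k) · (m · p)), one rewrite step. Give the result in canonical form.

Answer: r(k · k · m · m · m, k · m · m · p)

Derivation:
Canonical form:  r(k · m · m · m · p · r(k, p), k · m · m · p)
Apply R1:  consuming p, r(k, p)
New term:  r(k · k · m · m · m, k · m · m · p)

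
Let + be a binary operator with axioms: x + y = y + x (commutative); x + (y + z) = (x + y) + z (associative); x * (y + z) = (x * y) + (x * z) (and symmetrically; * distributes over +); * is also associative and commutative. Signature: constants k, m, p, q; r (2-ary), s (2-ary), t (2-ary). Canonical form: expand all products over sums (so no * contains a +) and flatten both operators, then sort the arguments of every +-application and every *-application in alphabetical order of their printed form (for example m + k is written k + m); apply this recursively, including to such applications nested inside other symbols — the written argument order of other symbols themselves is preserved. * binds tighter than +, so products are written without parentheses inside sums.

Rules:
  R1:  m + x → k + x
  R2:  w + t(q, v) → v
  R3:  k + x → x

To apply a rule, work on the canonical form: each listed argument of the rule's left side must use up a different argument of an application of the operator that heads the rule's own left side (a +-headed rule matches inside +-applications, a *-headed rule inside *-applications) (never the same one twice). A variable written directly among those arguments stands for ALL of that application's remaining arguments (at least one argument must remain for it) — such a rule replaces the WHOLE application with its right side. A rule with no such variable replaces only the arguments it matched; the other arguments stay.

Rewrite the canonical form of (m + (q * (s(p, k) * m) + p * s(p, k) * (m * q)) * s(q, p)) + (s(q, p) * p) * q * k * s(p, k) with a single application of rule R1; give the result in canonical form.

Answer: k + k * p * q * s(p, k) * s(q, p) + m * p * q * s(p, k) * s(q, p) + m * q * s(p, k) * s(q, p)

Derivation:
Canonical form:  k * p * q * s(p, k) * s(q, p) + m + m * p * q * s(p, k) * s(q, p) + m * q * s(p, k) * s(q, p)
Match R1:  consume m;  x := k * p * q * s(p, k) * s(q, p) + m * p * q * s(p, k) * s(q, p) + m * q * s(p, k) * s(q, p)
The extension variable absorbs all remaining arguments, so the whole application is rewritten.
Result:  k + k * p * q * s(p, k) * s(q, p) + m * p * q * s(p, k) * s(q, p) + m * q * s(p, k) * s(q, p)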